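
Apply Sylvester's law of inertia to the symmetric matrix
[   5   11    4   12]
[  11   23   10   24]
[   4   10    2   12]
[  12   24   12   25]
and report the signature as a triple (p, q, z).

step 0: pivot 5 → sign +
step 1: pivot -6/5 → sign −
step 2: pivot 1 → sign +
step 3: row/col 3 already zero → sign 0
signature = (2, 1, 1)

Answer: (2, 1, 1)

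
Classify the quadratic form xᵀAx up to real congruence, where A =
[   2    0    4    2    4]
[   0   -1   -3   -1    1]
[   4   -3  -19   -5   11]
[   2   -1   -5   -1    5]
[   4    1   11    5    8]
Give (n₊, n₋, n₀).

step 0: pivot 2 → sign +
step 1: pivot -1 → sign −
step 2: pivot -18 → sign −
step 3: pivot 1 → sign +
step 4: row/col 4 already zero → sign 0
signature = (2, 2, 1)

Answer: (2, 2, 1)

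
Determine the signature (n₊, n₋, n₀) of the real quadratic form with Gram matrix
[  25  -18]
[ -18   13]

step 0: pivot 25 → sign +
step 1: pivot 1/25 → sign +
signature = (2, 0, 0)

Answer: (2, 0, 0)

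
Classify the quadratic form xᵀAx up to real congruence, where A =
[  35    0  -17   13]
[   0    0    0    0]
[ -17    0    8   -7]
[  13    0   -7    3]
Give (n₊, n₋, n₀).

Answer: (1, 1, 2)

Derivation:
step 0: pivot 35 → sign +
step 1: pivot -9/35 → sign −
step 2: row/col 2 already zero → sign 0
step 3: row/col 3 already zero → sign 0
signature = (1, 1, 2)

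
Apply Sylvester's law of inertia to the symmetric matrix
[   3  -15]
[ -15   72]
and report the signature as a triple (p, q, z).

step 0: pivot 3 → sign +
step 1: pivot -3 → sign −
signature = (1, 1, 0)

Answer: (1, 1, 0)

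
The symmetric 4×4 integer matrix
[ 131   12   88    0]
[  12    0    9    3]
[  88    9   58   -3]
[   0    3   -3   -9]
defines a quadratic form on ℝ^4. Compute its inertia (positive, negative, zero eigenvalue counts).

Answer: (1, 3, 0)

Derivation:
step 0: pivot 131 → sign +
step 1: pivot -144/131 → sign −
step 2: pivot -5/16 → sign −
step 3: pivot -1/5 → sign −
signature = (1, 3, 0)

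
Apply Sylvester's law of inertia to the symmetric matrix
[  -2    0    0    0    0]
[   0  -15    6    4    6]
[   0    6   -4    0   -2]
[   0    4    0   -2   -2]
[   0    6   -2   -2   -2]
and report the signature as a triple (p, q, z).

step 0: pivot -2 → sign −
step 1: pivot -15 → sign −
step 2: pivot -8/5 → sign −
step 3: pivot 2/3 → sign +
step 4: pivot 1/2 → sign +
signature = (2, 3, 0)

Answer: (2, 3, 0)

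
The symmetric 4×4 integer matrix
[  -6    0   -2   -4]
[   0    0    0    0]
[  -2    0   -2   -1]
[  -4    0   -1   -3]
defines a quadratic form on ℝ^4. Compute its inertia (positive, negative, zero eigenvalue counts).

Answer: (0, 3, 1)

Derivation:
step 0: pivot -6 → sign −
step 1: pivot -4/3 → sign −
step 2: pivot -1/4 → sign −
step 3: row/col 3 already zero → sign 0
signature = (0, 3, 1)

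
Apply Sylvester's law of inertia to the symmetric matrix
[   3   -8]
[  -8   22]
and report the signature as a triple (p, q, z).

Answer: (2, 0, 0)

Derivation:
step 0: pivot 3 → sign +
step 1: pivot 2/3 → sign +
signature = (2, 0, 0)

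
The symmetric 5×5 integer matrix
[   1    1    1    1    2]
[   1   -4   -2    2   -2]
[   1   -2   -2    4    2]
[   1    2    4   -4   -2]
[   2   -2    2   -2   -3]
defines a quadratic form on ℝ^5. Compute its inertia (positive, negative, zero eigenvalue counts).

step 0: pivot 1 → sign +
step 1: pivot -5 → sign −
step 2: pivot -6/5 → sign −
step 3: pivot 1 → sign +
step 4: row/col 4 already zero → sign 0
signature = (2, 2, 1)

Answer: (2, 2, 1)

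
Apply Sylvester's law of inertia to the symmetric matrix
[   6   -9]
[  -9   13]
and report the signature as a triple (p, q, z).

step 0: pivot 6 → sign +
step 1: pivot -1/2 → sign −
signature = (1, 1, 0)

Answer: (1, 1, 0)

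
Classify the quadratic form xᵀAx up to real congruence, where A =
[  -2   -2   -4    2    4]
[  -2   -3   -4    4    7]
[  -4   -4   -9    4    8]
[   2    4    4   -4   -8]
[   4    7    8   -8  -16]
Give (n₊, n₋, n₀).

step 0: pivot -2 → sign −
step 1: pivot -1 → sign −
step 2: pivot -1 → sign −
step 3: pivot 2 → sign +
step 4: pivot -1 → sign −
signature = (1, 4, 0)

Answer: (1, 4, 0)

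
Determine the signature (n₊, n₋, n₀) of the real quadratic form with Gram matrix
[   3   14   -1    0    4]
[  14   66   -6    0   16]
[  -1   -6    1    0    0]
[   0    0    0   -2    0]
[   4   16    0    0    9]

Answer: (3, 2, 0)

Derivation:
step 0: pivot 3 → sign +
step 1: pivot 2/3 → sign +
step 2: pivot -2 → sign −
step 3: pivot -2 → sign −
step 4: pivot 1 → sign +
signature = (3, 2, 0)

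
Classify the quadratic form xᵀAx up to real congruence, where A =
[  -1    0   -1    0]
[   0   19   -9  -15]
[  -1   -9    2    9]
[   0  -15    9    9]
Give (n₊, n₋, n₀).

step 0: pivot -1 → sign −
step 1: pivot 19 → sign +
step 2: pivot -24/19 → sign −
step 3: row/col 3 already zero → sign 0
signature = (1, 2, 1)

Answer: (1, 2, 1)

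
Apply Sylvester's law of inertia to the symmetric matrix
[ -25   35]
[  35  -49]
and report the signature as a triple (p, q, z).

step 0: pivot -25 → sign −
step 1: row/col 1 already zero → sign 0
signature = (0, 1, 1)

Answer: (0, 1, 1)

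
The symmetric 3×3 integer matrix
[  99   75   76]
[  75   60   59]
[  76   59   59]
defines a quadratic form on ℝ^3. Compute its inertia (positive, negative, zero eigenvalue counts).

Answer: (3, 0, 0)

Derivation:
step 0: pivot 99 → sign +
step 1: pivot 35/11 → sign +
step 2: pivot 2/105 → sign +
signature = (3, 0, 0)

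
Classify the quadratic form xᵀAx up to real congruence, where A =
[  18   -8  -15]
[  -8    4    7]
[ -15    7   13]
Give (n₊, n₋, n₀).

Answer: (3, 0, 0)

Derivation:
step 0: pivot 18 → sign +
step 1: pivot 4/9 → sign +
step 2: pivot 1/4 → sign +
signature = (3, 0, 0)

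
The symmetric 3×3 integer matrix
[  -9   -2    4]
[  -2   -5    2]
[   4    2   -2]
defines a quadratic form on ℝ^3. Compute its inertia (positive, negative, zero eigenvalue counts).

step 0: pivot -9 → sign −
step 1: pivot -41/9 → sign −
step 2: pivot 2/41 → sign +
signature = (1, 2, 0)

Answer: (1, 2, 0)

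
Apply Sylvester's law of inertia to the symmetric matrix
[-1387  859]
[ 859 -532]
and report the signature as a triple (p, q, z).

step 0: pivot -1387 → sign −
step 1: pivot -3/1387 → sign −
signature = (0, 2, 0)

Answer: (0, 2, 0)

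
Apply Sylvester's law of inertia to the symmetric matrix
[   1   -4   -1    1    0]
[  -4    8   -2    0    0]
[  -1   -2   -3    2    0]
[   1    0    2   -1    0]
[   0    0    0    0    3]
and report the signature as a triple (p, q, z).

Answer: (3, 1, 1)

Derivation:
step 0: pivot 1 → sign +
step 1: pivot -8 → sign −
step 2: pivot 1/2 → sign +
step 3: pivot 3 → sign +
step 4: row/col 4 already zero → sign 0
signature = (3, 1, 1)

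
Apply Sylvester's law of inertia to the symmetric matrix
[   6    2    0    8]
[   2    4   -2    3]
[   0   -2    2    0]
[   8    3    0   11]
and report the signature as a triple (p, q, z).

step 0: pivot 6 → sign +
step 1: pivot 10/3 → sign +
step 2: pivot 4/5 → sign +
step 3: pivot 1/4 → sign +
signature = (4, 0, 0)

Answer: (4, 0, 0)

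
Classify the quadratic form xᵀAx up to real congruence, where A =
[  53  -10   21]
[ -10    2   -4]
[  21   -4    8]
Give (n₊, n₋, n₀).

step 0: pivot 53 → sign +
step 1: pivot 6/53 → sign +
step 2: pivot -1/3 → sign −
signature = (2, 1, 0)

Answer: (2, 1, 0)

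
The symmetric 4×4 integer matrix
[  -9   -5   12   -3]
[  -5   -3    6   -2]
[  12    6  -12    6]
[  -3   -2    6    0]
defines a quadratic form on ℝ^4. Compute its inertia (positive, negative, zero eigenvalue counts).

step 0: pivot -9 → sign −
step 1: pivot -2/9 → sign −
step 2: pivot 6 → sign +
step 3: row/col 3 already zero → sign 0
signature = (1, 2, 1)

Answer: (1, 2, 1)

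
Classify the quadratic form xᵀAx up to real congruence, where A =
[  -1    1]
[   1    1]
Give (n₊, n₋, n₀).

step 0: pivot -1 → sign −
step 1: pivot 2 → sign +
signature = (1, 1, 0)

Answer: (1, 1, 0)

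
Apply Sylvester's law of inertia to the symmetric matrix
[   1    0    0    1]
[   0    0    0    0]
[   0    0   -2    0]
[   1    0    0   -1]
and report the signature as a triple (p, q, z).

Answer: (1, 2, 1)

Derivation:
step 0: pivot 1 → sign +
step 1: pivot -2 → sign −
step 2: pivot -2 → sign −
step 3: row/col 3 already zero → sign 0
signature = (1, 2, 1)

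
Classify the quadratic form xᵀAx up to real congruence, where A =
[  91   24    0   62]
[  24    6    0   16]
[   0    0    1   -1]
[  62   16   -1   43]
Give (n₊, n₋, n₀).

step 0: pivot 91 → sign +
step 1: pivot -30/91 → sign −
step 2: pivot 1 → sign +
step 3: pivot 2/15 → sign +
signature = (3, 1, 0)

Answer: (3, 1, 0)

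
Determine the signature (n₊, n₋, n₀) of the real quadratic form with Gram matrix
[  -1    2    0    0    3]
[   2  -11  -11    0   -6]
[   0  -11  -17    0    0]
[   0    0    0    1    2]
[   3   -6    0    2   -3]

Answer: (3, 2, 0)

Derivation:
step 0: pivot -1 → sign −
step 1: pivot -7 → sign −
step 2: pivot 2/7 → sign +
step 3: pivot 1 → sign +
step 4: pivot 2 → sign +
signature = (3, 2, 0)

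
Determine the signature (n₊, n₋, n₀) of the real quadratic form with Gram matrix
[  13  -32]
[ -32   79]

step 0: pivot 13 → sign +
step 1: pivot 3/13 → sign +
signature = (2, 0, 0)

Answer: (2, 0, 0)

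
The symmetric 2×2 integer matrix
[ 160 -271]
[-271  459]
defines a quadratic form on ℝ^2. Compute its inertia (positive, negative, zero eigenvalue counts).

Answer: (1, 1, 0)

Derivation:
step 0: pivot 160 → sign +
step 1: pivot -1/160 → sign −
signature = (1, 1, 0)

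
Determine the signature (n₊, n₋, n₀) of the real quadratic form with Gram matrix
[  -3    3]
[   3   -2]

Answer: (1, 1, 0)

Derivation:
step 0: pivot -3 → sign −
step 1: pivot 1 → sign +
signature = (1, 1, 0)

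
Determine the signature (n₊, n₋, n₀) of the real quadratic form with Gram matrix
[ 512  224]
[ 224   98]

step 0: pivot 512 → sign +
step 1: row/col 1 already zero → sign 0
signature = (1, 0, 1)

Answer: (1, 0, 1)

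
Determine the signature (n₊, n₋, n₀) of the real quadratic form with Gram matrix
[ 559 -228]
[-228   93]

Answer: (2, 0, 0)

Derivation:
step 0: pivot 559 → sign +
step 1: pivot 3/559 → sign +
signature = (2, 0, 0)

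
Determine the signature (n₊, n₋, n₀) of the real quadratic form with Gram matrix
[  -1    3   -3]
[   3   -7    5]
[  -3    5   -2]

Answer: (1, 2, 0)

Derivation:
step 0: pivot -1 → sign −
step 1: pivot 2 → sign +
step 2: pivot -1 → sign −
signature = (1, 2, 0)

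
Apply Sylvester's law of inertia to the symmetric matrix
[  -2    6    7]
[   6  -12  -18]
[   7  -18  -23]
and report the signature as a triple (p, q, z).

step 0: pivot -2 → sign −
step 1: pivot 6 → sign +
step 2: row/col 2 already zero → sign 0
signature = (1, 1, 1)

Answer: (1, 1, 1)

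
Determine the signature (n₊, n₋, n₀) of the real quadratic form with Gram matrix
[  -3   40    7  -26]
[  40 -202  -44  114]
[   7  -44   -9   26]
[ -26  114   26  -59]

step 0: pivot -3 → sign −
step 1: pivot 994/3 → sign +
step 2: pivot -6/497 → sign −
step 3: pivot 3 → sign +
signature = (2, 2, 0)

Answer: (2, 2, 0)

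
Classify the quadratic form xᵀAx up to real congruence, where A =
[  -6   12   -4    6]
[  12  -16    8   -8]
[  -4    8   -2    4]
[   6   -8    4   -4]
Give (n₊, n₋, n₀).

step 0: pivot -6 → sign −
step 1: pivot 8 → sign +
step 2: pivot 2/3 → sign +
step 3: row/col 3 already zero → sign 0
signature = (2, 1, 1)

Answer: (2, 1, 1)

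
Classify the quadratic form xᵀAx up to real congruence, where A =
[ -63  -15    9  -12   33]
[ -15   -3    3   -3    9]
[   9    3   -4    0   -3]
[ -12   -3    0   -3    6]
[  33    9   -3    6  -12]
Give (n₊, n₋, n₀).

step 0: pivot -63 → sign −
step 1: pivot 4/7 → sign +
step 2: pivot -4 → sign −
step 3: pivot -3/16 → sign −
step 4: pivot 3 → sign +
signature = (2, 3, 0)

Answer: (2, 3, 0)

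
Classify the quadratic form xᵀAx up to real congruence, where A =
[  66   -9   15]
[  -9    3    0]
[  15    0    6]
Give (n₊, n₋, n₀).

step 0: pivot 66 → sign +
step 1: pivot 39/22 → sign +
step 2: pivot 3/13 → sign +
signature = (3, 0, 0)

Answer: (3, 0, 0)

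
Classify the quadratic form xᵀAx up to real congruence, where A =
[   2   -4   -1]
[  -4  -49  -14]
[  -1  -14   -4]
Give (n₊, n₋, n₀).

step 0: pivot 2 → sign +
step 1: pivot -57 → sign −
step 2: pivot -1/114 → sign −
signature = (1, 2, 0)

Answer: (1, 2, 0)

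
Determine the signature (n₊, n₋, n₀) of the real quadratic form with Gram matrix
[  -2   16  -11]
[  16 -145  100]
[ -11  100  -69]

Answer: (0, 3, 0)

Derivation:
step 0: pivot -2 → sign −
step 1: pivot -17 → sign −
step 2: pivot -1/34 → sign −
signature = (0, 3, 0)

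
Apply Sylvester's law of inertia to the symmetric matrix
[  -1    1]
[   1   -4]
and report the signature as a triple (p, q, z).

step 0: pivot -1 → sign −
step 1: pivot -3 → sign −
signature = (0, 2, 0)

Answer: (0, 2, 0)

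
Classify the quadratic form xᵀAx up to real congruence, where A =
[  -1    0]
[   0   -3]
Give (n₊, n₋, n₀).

Answer: (0, 2, 0)

Derivation:
step 0: pivot -1 → sign −
step 1: pivot -3 → sign −
signature = (0, 2, 0)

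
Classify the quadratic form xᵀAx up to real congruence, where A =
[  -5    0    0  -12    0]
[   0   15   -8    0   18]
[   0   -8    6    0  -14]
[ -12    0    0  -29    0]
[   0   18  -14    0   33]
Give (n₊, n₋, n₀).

step 0: pivot -5 → sign −
step 1: pivot 15 → sign +
step 2: pivot 26/15 → sign +
step 3: pivot -1/5 → sign −
step 4: pivot 3/13 → sign +
signature = (3, 2, 0)

Answer: (3, 2, 0)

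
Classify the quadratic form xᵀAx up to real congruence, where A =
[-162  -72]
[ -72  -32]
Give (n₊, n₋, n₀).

Answer: (0, 1, 1)

Derivation:
step 0: pivot -162 → sign −
step 1: row/col 1 already zero → sign 0
signature = (0, 1, 1)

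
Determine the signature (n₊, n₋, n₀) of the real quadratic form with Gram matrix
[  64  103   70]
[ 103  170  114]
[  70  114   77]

Answer: (3, 0, 0)

Derivation:
step 0: pivot 64 → sign +
step 1: pivot 271/64 → sign +
step 2: pivot 3/271 → sign +
signature = (3, 0, 0)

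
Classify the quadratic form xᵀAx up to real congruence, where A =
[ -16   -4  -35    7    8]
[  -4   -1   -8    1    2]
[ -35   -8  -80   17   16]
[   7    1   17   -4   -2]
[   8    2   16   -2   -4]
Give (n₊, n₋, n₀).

step 0: pivot -16 → sign −
step 1: pivot -55/16 → sign −
step 2: pivot 9/55 → sign +
step 3: pivot -1 → sign −
step 4: row/col 4 already zero → sign 0
signature = (1, 3, 1)

Answer: (1, 3, 1)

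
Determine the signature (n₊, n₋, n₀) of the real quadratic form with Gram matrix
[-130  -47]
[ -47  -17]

Answer: (0, 2, 0)

Derivation:
step 0: pivot -130 → sign −
step 1: pivot -1/130 → sign −
signature = (0, 2, 0)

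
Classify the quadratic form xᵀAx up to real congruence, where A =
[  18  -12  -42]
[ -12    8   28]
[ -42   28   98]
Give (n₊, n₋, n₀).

step 0: pivot 18 → sign +
step 1: row/col 1 already zero → sign 0
step 2: row/col 2 already zero → sign 0
signature = (1, 0, 2)

Answer: (1, 0, 2)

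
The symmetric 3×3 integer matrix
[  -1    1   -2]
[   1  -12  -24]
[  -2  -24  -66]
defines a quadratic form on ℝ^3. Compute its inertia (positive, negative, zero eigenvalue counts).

Answer: (0, 3, 0)

Derivation:
step 0: pivot -1 → sign −
step 1: pivot -11 → sign −
step 2: pivot -6/11 → sign −
signature = (0, 3, 0)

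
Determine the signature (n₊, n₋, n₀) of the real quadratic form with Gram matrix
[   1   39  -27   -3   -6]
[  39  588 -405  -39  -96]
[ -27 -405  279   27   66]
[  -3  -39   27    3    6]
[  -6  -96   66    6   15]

Answer: (2, 2, 1)

Derivation:
step 0: pivot 1 → sign +
step 1: pivot -933 → sign −
step 2: pivot 18/311 → sign +
step 3: pivot -1 → sign −
step 4: row/col 4 already zero → sign 0
signature = (2, 2, 1)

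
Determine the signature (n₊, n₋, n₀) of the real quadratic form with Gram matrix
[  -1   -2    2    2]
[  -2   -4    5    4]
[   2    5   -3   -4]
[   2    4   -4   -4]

Answer: (1, 2, 1)

Derivation:
step 0: pivot -1 → sign −
step 1: pivot 1 → sign +
step 2: pivot -1 → sign −
step 3: row/col 3 already zero → sign 0
signature = (1, 2, 1)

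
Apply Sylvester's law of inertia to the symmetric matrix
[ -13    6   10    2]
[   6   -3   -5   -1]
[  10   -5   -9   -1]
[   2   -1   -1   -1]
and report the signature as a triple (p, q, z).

step 0: pivot -13 → sign −
step 1: pivot -3/13 → sign −
step 2: pivot -2/3 → sign −
step 3: row/col 3 already zero → sign 0
signature = (0, 3, 1)

Answer: (0, 3, 1)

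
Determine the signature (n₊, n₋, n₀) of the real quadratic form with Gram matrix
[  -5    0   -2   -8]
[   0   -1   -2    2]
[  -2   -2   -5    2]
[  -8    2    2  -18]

step 0: pivot -5 → sign −
step 1: pivot -1 → sign −
step 2: pivot -1/5 → sign −
step 3: pivot 6 → sign +
signature = (1, 3, 0)

Answer: (1, 3, 0)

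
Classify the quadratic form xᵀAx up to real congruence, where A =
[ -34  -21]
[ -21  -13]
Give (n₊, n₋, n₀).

Answer: (0, 2, 0)

Derivation:
step 0: pivot -34 → sign −
step 1: pivot -1/34 → sign −
signature = (0, 2, 0)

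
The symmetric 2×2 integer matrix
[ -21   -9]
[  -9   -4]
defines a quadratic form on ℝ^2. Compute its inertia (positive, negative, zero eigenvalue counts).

Answer: (0, 2, 0)

Derivation:
step 0: pivot -21 → sign −
step 1: pivot -1/7 → sign −
signature = (0, 2, 0)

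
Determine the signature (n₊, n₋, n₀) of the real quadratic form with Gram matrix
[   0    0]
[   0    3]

Answer: (1, 0, 1)

Derivation:
step 0: pivot 3 → sign +
step 1: row/col 1 already zero → sign 0
signature = (1, 0, 1)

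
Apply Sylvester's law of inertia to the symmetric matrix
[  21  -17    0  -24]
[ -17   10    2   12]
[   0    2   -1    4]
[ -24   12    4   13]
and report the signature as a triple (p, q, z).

step 0: pivot 21 → sign +
step 1: pivot -79/21 → sign −
step 2: pivot 5/79 → sign +
step 3: pivot 1/5 → sign +
signature = (3, 1, 0)

Answer: (3, 1, 0)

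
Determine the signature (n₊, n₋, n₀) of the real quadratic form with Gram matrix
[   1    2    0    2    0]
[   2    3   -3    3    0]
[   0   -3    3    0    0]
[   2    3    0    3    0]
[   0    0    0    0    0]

Answer: (2, 2, 1)

Derivation:
step 0: pivot 1 → sign +
step 1: pivot -1 → sign −
step 2: pivot 12 → sign +
step 3: pivot -3/4 → sign −
step 4: row/col 4 already zero → sign 0
signature = (2, 2, 1)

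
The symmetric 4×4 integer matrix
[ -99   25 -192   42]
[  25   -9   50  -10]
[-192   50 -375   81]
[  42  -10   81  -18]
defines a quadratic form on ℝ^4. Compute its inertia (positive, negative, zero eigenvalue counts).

Answer: (0, 4, 0)

Derivation:
step 0: pivot -99 → sign −
step 1: pivot -266/99 → sign −
step 2: pivot -237/133 → sign −
step 3: pivot -3/79 → sign −
signature = (0, 4, 0)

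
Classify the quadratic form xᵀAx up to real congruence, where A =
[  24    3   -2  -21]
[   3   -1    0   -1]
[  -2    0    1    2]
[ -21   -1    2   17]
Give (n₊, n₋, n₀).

Answer: (3, 1, 0)

Derivation:
step 0: pivot 24 → sign +
step 1: pivot -11/8 → sign −
step 2: pivot 29/33 → sign +
step 3: pivot 6/29 → sign +
signature = (3, 1, 0)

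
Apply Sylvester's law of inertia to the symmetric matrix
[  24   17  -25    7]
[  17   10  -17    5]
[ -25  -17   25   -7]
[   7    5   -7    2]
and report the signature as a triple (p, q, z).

step 0: pivot 24 → sign +
step 1: pivot -49/24 → sign −
step 2: pivot -39/49 → sign −
step 3: pivot 1/13 → sign +
signature = (2, 2, 0)

Answer: (2, 2, 0)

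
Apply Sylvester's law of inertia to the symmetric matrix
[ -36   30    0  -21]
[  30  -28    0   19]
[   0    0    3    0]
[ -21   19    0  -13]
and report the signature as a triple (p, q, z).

Answer: (1, 2, 1)

Derivation:
step 0: pivot -36 → sign −
step 1: pivot -3 → sign −
step 2: pivot 3 → sign +
step 3: row/col 3 already zero → sign 0
signature = (1, 2, 1)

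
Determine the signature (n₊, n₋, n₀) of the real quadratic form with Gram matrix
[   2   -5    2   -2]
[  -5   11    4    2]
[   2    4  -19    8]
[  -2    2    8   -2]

Answer: (3, 1, 0)

Derivation:
step 0: pivot 2 → sign +
step 1: pivot -3/2 → sign −
step 2: pivot 33 → sign +
step 3: pivot 2/33 → sign +
signature = (3, 1, 0)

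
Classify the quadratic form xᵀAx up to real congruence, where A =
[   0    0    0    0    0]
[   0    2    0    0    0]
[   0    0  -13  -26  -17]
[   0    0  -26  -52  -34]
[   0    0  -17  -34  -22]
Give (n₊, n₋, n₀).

step 0: pivot 2 → sign +
step 1: pivot -13 → sign −
step 2: pivot 3/13 → sign +
step 3: row/col 3 already zero → sign 0
step 4: row/col 4 already zero → sign 0
signature = (2, 1, 2)

Answer: (2, 1, 2)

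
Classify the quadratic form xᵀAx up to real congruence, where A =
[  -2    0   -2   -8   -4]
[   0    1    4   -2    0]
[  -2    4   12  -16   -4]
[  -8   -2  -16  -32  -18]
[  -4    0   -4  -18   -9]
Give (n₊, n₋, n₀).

Answer: (1, 3, 1)

Derivation:
step 0: pivot -2 → sign −
step 1: pivot 1 → sign +
step 2: pivot -2 → sign −
step 3: pivot -4 → sign −
step 4: row/col 4 already zero → sign 0
signature = (1, 3, 1)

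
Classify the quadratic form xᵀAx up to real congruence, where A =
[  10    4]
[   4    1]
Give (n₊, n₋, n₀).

Answer: (1, 1, 0)

Derivation:
step 0: pivot 10 → sign +
step 1: pivot -3/5 → sign −
signature = (1, 1, 0)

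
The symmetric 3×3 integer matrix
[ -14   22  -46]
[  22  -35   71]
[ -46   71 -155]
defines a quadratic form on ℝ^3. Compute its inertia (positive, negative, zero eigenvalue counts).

step 0: pivot -14 → sign −
step 1: pivot -3/7 → sign −
step 2: row/col 2 already zero → sign 0
signature = (0, 2, 1)

Answer: (0, 2, 1)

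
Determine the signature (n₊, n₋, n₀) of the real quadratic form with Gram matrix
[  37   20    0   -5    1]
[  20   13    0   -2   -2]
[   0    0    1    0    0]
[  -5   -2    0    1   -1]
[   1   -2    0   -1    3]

step 0: pivot 37 → sign +
step 1: pivot 81/37 → sign +
step 2: pivot 1 → sign +
step 3: pivot 8/81 → sign +
step 4: row/col 4 already zero → sign 0
signature = (4, 0, 1)

Answer: (4, 0, 1)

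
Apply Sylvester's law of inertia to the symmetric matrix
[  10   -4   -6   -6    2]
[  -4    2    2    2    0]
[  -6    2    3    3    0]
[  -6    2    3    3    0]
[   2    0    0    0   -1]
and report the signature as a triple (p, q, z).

step 0: pivot 10 → sign +
step 1: pivot 2/5 → sign +
step 2: pivot -1 → sign −
step 3: pivot 1 → sign +
step 4: row/col 4 already zero → sign 0
signature = (3, 1, 1)

Answer: (3, 1, 1)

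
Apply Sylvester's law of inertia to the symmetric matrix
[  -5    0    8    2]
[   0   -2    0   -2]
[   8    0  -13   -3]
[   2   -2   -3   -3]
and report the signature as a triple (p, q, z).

Answer: (0, 3, 1)

Derivation:
step 0: pivot -5 → sign −
step 1: pivot -2 → sign −
step 2: pivot -1/5 → sign −
step 3: row/col 3 already zero → sign 0
signature = (0, 3, 1)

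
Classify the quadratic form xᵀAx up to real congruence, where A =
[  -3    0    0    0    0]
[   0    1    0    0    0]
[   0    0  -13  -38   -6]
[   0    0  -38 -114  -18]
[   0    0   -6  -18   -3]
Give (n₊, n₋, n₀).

Answer: (1, 4, 0)

Derivation:
step 0: pivot -3 → sign −
step 1: pivot 1 → sign +
step 2: pivot -13 → sign −
step 3: pivot -38/13 → sign −
step 4: pivot -3/19 → sign −
signature = (1, 4, 0)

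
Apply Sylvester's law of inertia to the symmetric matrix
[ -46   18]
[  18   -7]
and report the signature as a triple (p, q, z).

step 0: pivot -46 → sign −
step 1: pivot 1/23 → sign +
signature = (1, 1, 0)

Answer: (1, 1, 0)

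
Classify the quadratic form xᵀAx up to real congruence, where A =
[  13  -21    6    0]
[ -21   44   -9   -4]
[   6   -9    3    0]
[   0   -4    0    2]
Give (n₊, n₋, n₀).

Answer: (3, 0, 1)

Derivation:
step 0: pivot 13 → sign +
step 1: pivot 131/13 → sign +
step 2: pivot 24/131 → sign +
step 3: row/col 3 already zero → sign 0
signature = (3, 0, 1)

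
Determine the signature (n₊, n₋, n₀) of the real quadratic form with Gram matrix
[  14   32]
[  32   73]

Answer: (1, 1, 0)

Derivation:
step 0: pivot 14 → sign +
step 1: pivot -1/7 → sign −
signature = (1, 1, 0)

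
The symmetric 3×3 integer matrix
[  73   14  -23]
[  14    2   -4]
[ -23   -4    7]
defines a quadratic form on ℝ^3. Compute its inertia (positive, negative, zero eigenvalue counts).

step 0: pivot 73 → sign +
step 1: pivot -50/73 → sign −
step 2: row/col 2 already zero → sign 0
signature = (1, 1, 1)

Answer: (1, 1, 1)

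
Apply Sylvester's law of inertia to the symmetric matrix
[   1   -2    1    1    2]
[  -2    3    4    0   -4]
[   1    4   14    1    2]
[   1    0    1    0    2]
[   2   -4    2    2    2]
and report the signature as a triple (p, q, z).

step 0: pivot 1 → sign +
step 1: pivot -1 → sign −
step 2: pivot 49 → sign +
step 3: pivot 3/49 → sign +
step 4: pivot -2 → sign −
signature = (3, 2, 0)

Answer: (3, 2, 0)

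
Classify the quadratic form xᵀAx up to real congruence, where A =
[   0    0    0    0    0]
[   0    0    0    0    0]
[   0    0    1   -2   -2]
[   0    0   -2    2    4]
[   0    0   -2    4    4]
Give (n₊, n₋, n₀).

step 0: pivot 1 → sign +
step 1: pivot -2 → sign −
step 2: row/col 2 already zero → sign 0
step 3: row/col 3 already zero → sign 0
step 4: row/col 4 already zero → sign 0
signature = (1, 1, 3)

Answer: (1, 1, 3)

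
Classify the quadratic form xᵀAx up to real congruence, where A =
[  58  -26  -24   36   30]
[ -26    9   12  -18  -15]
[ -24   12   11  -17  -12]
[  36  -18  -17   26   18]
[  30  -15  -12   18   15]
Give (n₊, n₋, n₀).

step 0: pivot 58 → sign +
step 1: pivot -77/29 → sign −
step 2: pivot 127/77 → sign +
step 3: pivot -51/127 → sign −
step 4: pivot 6/17 → sign +
signature = (3, 2, 0)

Answer: (3, 2, 0)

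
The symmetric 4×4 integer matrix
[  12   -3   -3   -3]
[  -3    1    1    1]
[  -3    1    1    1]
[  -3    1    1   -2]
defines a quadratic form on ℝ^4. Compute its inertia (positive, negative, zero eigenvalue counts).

step 0: pivot 12 → sign +
step 1: pivot 1/4 → sign +
step 2: pivot -3 → sign −
step 3: row/col 3 already zero → sign 0
signature = (2, 1, 1)

Answer: (2, 1, 1)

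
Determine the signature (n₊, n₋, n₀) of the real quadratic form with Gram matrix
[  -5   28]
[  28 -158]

Answer: (0, 2, 0)

Derivation:
step 0: pivot -5 → sign −
step 1: pivot -6/5 → sign −
signature = (0, 2, 0)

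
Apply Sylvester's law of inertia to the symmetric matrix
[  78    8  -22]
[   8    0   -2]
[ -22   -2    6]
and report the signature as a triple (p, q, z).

Answer: (1, 2, 0)

Derivation:
step 0: pivot 78 → sign +
step 1: pivot -32/39 → sign −
step 2: pivot -1/8 → sign −
signature = (1, 2, 0)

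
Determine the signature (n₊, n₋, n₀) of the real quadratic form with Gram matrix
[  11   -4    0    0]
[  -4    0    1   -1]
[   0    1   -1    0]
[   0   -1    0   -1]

Answer: (2, 2, 0)

Derivation:
step 0: pivot 11 → sign +
step 1: pivot -16/11 → sign −
step 2: pivot -5/16 → sign −
step 3: pivot 6/5 → sign +
signature = (2, 2, 0)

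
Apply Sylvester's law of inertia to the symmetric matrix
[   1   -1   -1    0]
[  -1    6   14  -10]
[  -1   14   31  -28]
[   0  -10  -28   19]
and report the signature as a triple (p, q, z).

Answer: (3, 1, 0)

Derivation:
step 0: pivot 1 → sign +
step 1: pivot 5 → sign +
step 2: pivot -19/5 → sign −
step 3: pivot 1/19 → sign +
signature = (3, 1, 0)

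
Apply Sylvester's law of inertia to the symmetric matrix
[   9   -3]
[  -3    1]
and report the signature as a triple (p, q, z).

step 0: pivot 9 → sign +
step 1: row/col 1 already zero → sign 0
signature = (1, 0, 1)

Answer: (1, 0, 1)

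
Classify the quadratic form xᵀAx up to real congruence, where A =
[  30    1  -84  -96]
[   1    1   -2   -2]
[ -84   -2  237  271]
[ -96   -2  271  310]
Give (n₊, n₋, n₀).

step 0: pivot 30 → sign +
step 1: pivot 29/30 → sign +
step 2: pivot 33/29 → sign +
step 3: pivot 1/33 → sign +
signature = (4, 0, 0)

Answer: (4, 0, 0)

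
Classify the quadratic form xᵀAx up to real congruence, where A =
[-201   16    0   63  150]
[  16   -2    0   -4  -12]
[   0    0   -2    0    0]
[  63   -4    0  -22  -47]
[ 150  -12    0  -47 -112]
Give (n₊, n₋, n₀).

step 0: pivot -201 → sign −
step 1: pivot -146/201 → sign −
step 2: pivot -2 → sign −
step 3: pivot -61/73 → sign −
step 4: pivot -3/61 → sign −
signature = (0, 5, 0)

Answer: (0, 5, 0)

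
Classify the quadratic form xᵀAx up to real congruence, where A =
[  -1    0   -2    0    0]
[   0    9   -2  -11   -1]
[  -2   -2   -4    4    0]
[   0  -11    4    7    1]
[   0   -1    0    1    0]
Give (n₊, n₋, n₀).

step 0: pivot -1 → sign −
step 1: pivot 9 → sign +
step 2: pivot -4/9 → sign −
step 3: pivot -1 → sign −
step 4: pivot 1 → sign +
signature = (2, 3, 0)

Answer: (2, 3, 0)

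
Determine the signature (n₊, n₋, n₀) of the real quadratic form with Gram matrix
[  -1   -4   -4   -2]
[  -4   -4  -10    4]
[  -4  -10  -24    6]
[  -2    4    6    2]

step 0: pivot -1 → sign −
step 1: pivot 12 → sign +
step 2: pivot -11 → sign −
step 3: pivot -2/11 → sign −
signature = (1, 3, 0)

Answer: (1, 3, 0)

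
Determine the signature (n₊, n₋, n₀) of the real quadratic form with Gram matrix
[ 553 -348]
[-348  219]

step 0: pivot 553 → sign +
step 1: pivot 3/553 → sign +
signature = (2, 0, 0)

Answer: (2, 0, 0)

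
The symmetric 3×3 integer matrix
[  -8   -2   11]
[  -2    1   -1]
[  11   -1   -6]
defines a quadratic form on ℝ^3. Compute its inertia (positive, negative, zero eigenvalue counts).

step 0: pivot -8 → sign −
step 1: pivot 3/2 → sign +
step 2: pivot -1/4 → sign −
signature = (1, 2, 0)

Answer: (1, 2, 0)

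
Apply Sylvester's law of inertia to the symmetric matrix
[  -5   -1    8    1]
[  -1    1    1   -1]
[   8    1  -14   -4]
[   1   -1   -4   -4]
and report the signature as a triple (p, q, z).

step 0: pivot -5 → sign −
step 1: pivot 6/5 → sign +
step 2: pivot -3/2 → sign −
step 3: pivot 1 → sign +
signature = (2, 2, 0)

Answer: (2, 2, 0)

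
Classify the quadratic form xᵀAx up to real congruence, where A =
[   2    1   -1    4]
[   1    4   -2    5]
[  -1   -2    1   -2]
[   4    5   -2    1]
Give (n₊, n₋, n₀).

step 0: pivot 2 → sign +
step 1: pivot 7/2 → sign +
step 2: pivot -1/7 → sign −
step 3: pivot 2 → sign +
signature = (3, 1, 0)

Answer: (3, 1, 0)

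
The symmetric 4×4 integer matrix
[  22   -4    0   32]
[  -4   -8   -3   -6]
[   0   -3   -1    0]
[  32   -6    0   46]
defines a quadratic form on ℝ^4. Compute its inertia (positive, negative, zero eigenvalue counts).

step 0: pivot 22 → sign +
step 1: pivot -96/11 → sign −
step 2: pivot 1/32 → sign +
step 3: pivot -2/3 → sign −
signature = (2, 2, 0)

Answer: (2, 2, 0)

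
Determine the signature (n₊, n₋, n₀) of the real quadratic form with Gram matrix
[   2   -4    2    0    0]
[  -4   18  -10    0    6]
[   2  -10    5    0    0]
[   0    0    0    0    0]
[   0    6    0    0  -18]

Answer: (2, 1, 2)

Derivation:
step 0: pivot 2 → sign +
step 1: pivot 10 → sign +
step 2: pivot -3/5 → sign −
step 3: row/col 3 already zero → sign 0
step 4: row/col 4 already zero → sign 0
signature = (2, 1, 2)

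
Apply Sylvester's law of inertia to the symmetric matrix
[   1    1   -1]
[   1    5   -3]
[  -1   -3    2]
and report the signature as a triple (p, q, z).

step 0: pivot 1 → sign +
step 1: pivot 4 → sign +
step 2: row/col 2 already zero → sign 0
signature = (2, 0, 1)

Answer: (2, 0, 1)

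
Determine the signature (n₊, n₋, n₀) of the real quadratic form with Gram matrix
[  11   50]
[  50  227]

step 0: pivot 11 → sign +
step 1: pivot -3/11 → sign −
signature = (1, 1, 0)

Answer: (1, 1, 0)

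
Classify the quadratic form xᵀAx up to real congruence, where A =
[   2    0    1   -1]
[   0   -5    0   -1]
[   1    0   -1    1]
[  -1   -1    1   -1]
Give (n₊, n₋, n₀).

Answer: (2, 2, 0)

Derivation:
step 0: pivot 2 → sign +
step 1: pivot -5 → sign −
step 2: pivot -3/2 → sign −
step 3: pivot 1/5 → sign +
signature = (2, 2, 0)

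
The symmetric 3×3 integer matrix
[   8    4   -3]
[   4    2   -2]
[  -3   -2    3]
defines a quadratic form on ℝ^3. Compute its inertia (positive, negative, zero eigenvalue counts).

Answer: (2, 1, 0)

Derivation:
step 0: pivot 8 → sign +
step 1: pivot 15/8 → sign +
step 2: pivot -2/15 → sign −
signature = (2, 1, 0)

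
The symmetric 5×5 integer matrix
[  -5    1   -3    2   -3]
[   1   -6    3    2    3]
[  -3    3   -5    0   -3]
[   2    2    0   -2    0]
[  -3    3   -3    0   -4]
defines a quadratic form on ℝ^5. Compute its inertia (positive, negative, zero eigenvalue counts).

step 0: pivot -5 → sign −
step 1: pivot -29/5 → sign −
step 2: pivot -64/29 → sign −
step 3: pivot -3/16 → sign −
step 4: pivot -1 → sign −
signature = (0, 5, 0)

Answer: (0, 5, 0)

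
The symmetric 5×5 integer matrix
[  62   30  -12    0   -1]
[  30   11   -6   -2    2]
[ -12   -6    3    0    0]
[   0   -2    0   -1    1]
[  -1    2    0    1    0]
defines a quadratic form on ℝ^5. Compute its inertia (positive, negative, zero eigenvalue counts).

Answer: (4, 1, 0)

Derivation:
step 0: pivot 62 → sign +
step 1: pivot -109/31 → sign −
step 2: pivot 75/109 → sign +
step 3: pivot 3/25 → sign +
step 4: pivot 1/2 → sign +
signature = (4, 1, 0)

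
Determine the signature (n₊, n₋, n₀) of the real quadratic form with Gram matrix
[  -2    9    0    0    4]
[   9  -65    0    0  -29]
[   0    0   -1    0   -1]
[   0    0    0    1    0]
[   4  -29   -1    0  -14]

step 0: pivot -2 → sign −
step 1: pivot -49/2 → sign −
step 2: pivot -1 → sign −
step 3: pivot 1 → sign +
step 4: pivot -3/49 → sign −
signature = (1, 4, 0)

Answer: (1, 4, 0)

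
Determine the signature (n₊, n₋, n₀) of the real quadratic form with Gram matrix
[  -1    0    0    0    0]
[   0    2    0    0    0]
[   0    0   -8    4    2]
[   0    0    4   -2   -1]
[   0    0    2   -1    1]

step 0: pivot -1 → sign −
step 1: pivot 2 → sign +
step 2: pivot -8 → sign −
step 3: pivot 3/2 → sign +
step 4: row/col 4 already zero → sign 0
signature = (2, 2, 1)

Answer: (2, 2, 1)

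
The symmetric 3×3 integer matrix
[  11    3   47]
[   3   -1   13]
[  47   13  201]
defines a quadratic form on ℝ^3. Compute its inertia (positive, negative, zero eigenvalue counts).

step 0: pivot 11 → sign +
step 1: pivot -20/11 → sign −
step 2: pivot 1/5 → sign +
signature = (2, 1, 0)

Answer: (2, 1, 0)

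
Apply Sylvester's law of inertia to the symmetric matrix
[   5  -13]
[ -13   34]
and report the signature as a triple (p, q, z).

Answer: (2, 0, 0)

Derivation:
step 0: pivot 5 → sign +
step 1: pivot 1/5 → sign +
signature = (2, 0, 0)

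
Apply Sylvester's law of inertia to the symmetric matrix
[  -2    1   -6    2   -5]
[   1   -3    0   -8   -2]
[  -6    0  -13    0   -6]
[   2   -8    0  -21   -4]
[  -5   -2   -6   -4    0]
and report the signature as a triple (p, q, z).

Answer: (1, 4, 0)

Derivation:
step 0: pivot -2 → sign −
step 1: pivot -5/2 → sign −
step 2: pivot 43/5 → sign +
step 3: pivot -3/43 → sign −
step 4: pivot -1 → sign −
signature = (1, 4, 0)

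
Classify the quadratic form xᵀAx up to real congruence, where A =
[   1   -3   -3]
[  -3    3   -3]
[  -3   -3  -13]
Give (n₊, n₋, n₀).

step 0: pivot 1 → sign +
step 1: pivot -6 → sign −
step 2: pivot 2 → sign +
signature = (2, 1, 0)

Answer: (2, 1, 0)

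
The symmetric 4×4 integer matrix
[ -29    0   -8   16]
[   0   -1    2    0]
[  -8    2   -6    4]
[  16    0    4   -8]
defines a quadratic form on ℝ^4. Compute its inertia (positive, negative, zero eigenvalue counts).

Answer: (1, 2, 1)

Derivation:
step 0: pivot -29 → sign −
step 1: pivot -1 → sign −
step 2: pivot 6/29 → sign +
step 3: row/col 3 already zero → sign 0
signature = (1, 2, 1)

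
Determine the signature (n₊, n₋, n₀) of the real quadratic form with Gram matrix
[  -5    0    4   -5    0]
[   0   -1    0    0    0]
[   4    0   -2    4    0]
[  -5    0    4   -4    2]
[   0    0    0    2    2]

step 0: pivot -5 → sign −
step 1: pivot -1 → sign −
step 2: pivot 6/5 → sign +
step 3: pivot 1 → sign +
step 4: pivot -2 → sign −
signature = (2, 3, 0)

Answer: (2, 3, 0)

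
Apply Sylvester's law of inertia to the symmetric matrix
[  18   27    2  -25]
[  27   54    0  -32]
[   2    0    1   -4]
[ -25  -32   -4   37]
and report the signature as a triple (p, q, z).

Answer: (4, 0, 0)

Derivation:
step 0: pivot 18 → sign +
step 1: pivot 27/2 → sign +
step 2: pivot 1/9 → sign +
step 3: pivot 1/27 → sign +
signature = (4, 0, 0)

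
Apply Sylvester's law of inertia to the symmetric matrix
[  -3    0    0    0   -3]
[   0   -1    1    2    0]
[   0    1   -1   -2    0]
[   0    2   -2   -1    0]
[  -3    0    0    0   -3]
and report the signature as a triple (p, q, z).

step 0: pivot -3 → sign −
step 1: pivot -1 → sign −
step 2: pivot 3 → sign +
step 3: row/col 3 already zero → sign 0
step 4: row/col 4 already zero → sign 0
signature = (1, 2, 2)

Answer: (1, 2, 2)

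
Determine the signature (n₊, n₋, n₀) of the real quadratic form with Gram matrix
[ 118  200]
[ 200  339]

Answer: (2, 0, 0)

Derivation:
step 0: pivot 118 → sign +
step 1: pivot 1/59 → sign +
signature = (2, 0, 0)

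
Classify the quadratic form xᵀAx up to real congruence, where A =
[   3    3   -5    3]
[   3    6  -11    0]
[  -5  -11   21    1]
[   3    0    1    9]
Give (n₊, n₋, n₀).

Answer: (4, 0, 0)

Derivation:
step 0: pivot 3 → sign +
step 1: pivot 3 → sign +
step 2: pivot 2/3 → sign +
step 3: pivot 3 → sign +
signature = (4, 0, 0)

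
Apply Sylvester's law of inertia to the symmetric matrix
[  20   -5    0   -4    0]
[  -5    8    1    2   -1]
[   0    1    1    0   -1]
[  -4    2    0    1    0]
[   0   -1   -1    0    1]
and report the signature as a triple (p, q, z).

step 0: pivot 20 → sign +
step 1: pivot 27/4 → sign +
step 2: pivot 23/27 → sign +
step 3: pivot 3/115 → sign +
step 4: row/col 4 already zero → sign 0
signature = (4, 0, 1)

Answer: (4, 0, 1)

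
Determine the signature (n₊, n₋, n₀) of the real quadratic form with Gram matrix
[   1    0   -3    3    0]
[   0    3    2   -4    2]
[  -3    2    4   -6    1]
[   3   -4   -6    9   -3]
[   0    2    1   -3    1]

step 0: pivot 1 → sign +
step 1: pivot 3 → sign +
step 2: pivot -19/3 → sign −
step 3: pivot -5/19 → sign −
step 4: pivot 6/5 → sign +
signature = (3, 2, 0)

Answer: (3, 2, 0)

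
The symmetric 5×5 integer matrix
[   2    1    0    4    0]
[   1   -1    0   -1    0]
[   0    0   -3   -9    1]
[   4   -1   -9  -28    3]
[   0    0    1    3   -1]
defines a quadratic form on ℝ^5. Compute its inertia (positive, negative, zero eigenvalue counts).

step 0: pivot 2 → sign +
step 1: pivot -3/2 → sign −
step 2: pivot -3 → sign −
step 3: pivot -3 → sign −
step 4: pivot -2/3 → sign −
signature = (1, 4, 0)

Answer: (1, 4, 0)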